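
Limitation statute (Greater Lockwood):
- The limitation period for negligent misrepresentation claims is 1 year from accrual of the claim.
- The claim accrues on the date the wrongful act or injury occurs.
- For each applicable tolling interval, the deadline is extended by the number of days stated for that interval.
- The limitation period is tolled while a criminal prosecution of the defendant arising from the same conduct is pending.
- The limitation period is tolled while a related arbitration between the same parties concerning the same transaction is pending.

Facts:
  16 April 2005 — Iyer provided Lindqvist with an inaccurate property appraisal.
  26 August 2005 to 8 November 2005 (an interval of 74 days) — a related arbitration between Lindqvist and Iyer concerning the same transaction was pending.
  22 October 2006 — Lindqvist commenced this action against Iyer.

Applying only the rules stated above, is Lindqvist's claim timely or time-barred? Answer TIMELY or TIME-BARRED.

The limitation period began to run on 16 April 2005.
1 year from 16 April 2005 is 16 April 2006.
The pending related arbitration from 26 August 2005 to 8 November 2005 tolled the period for 74 days, extending the deadline to 29 June 2006.
The 22 October 2006 filing falls after the 29 June 2006 deadline; the claim is time-barred.

TIME-BARRED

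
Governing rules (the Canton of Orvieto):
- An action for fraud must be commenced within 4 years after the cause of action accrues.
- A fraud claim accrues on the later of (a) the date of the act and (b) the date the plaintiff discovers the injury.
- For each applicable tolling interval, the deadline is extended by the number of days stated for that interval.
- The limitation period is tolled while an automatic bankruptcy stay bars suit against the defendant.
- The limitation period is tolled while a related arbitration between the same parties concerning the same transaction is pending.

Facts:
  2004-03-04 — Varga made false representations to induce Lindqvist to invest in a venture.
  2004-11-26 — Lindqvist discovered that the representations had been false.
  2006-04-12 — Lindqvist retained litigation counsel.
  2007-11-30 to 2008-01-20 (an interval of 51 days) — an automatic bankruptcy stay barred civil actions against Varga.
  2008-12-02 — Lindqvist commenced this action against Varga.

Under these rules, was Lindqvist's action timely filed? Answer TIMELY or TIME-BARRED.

The claim accrued on 2004-11-26 — the later of the 2004-03-04 act and the 2004-11-26 discovery.
The untolled deadline — 4 years after 2004-11-26 — is 2008-11-26.
The automatic bankruptcy stay from 2007-11-30 to 2008-01-20 tolled the period for 51 days, extending the deadline to 2009-01-16.
None of the other events listed affects the running of the period under the stated rules.
Filing on 2008-12-02 beat the 2009-01-16 deadline — the action is timely.

TIMELY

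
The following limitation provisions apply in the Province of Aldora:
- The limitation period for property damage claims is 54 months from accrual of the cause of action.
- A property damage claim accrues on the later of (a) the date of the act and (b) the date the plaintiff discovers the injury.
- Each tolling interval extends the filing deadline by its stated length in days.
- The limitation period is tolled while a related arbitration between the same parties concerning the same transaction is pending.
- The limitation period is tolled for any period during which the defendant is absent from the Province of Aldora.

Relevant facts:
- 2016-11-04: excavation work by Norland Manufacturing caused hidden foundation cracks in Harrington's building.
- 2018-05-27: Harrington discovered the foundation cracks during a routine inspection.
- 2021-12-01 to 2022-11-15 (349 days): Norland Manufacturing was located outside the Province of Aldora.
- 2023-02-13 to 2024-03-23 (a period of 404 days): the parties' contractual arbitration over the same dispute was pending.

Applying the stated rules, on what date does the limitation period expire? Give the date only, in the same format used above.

The claim accrued on 2018-05-27 — the later of the 2016-11-04 act and the 2018-05-27 discovery.
The untolled deadline — 54 months after 2018-05-27 — is 2022-11-27.
Because the defendant's absence from the jurisdiction ran from 2021-12-01 to 2022-11-15, the deadline is extended by 349 days to 2023-11-11.
Because the pending related arbitration ran from 2023-02-13 to 2024-03-23, the deadline is extended by 404 days to 2024-12-19.

2024-12-19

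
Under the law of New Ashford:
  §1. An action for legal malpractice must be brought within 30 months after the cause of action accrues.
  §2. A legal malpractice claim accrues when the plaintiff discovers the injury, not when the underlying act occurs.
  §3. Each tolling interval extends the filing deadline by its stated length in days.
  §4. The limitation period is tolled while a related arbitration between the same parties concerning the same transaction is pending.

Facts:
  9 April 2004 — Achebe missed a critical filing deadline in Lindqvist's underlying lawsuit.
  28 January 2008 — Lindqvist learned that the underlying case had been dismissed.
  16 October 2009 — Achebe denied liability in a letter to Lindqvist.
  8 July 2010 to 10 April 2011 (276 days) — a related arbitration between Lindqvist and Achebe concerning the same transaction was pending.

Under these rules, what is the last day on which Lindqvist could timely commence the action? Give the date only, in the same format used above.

Accrual is tied to discovery, so the period began on 28 January 2008 rather than on 9 April 2004 when the act occurred.
Adding the 30 months base period to 28 January 2008 gives a deadline of 28 July 2010, before any tolling.
The period was tolled for 276 days by the pending related arbitration (8 July 2010 to 10 April 2011), pushing the deadline to 30 April 2011.
None of the other events listed affects the running of the period under the stated rules.

30 April 2011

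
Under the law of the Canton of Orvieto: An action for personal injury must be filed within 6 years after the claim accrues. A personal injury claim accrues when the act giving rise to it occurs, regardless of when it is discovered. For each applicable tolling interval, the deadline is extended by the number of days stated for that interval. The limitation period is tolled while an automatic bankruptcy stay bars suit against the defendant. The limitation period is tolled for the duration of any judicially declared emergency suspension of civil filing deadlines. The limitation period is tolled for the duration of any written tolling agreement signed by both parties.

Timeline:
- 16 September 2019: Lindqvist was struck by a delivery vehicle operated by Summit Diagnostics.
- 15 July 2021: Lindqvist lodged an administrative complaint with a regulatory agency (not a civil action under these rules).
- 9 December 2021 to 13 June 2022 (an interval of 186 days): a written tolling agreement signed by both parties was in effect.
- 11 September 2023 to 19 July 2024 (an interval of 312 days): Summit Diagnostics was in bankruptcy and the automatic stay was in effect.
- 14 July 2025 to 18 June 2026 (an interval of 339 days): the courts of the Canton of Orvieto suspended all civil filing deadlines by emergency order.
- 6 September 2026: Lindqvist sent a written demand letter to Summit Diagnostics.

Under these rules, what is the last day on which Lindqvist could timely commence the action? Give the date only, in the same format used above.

The limitation period began to run on 16 September 2019.
6 years from 16 September 2019 is 16 September 2025.
Because the written tolling agreement ran from 9 December 2021 to 13 June 2022, the deadline is extended by 186 days to 21 March 2026.
The automatic bankruptcy stay from 11 September 2023 to 19 July 2024 tolled the period for 312 days, extending the deadline to 27 January 2027.
The period was tolled for 339 days by the emergency suspension of filing deadlines (14 July 2025 to 18 June 2026), pushing the deadline to 1 January 2028.
Nothing else in the chronology tolls or restarts the period.

1 January 2028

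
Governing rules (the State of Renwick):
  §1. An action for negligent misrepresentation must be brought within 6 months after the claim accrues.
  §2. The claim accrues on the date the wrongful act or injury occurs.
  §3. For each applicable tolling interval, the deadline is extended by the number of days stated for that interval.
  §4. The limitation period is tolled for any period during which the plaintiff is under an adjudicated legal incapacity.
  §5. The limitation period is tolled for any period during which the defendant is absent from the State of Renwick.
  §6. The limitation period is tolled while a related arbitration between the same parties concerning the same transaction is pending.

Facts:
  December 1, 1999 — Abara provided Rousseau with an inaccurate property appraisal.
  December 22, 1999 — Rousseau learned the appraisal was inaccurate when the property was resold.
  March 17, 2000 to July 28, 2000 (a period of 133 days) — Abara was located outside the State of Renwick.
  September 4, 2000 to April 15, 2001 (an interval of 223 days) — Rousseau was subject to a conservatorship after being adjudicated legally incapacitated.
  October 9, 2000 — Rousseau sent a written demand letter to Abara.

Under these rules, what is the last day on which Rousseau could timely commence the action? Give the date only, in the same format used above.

May 23, 2001

Accrual is governed by the date of the act, so the period began to run on December 1, 1999; the later discovery on December 22, 1999 is irrelevant under the stated rule.
The untolled deadline — 6 months after December 1, 1999 — is June 1, 2000.
Because the defendant's absence from the jurisdiction ran from March 17, 2000 to July 28, 2000, the deadline is extended by 133 days to October 12, 2000.
The period was tolled for 223 days by the plaintiff's legal incapacity (September 4, 2000 to April 15, 2001), pushing the deadline to May 23, 2001.
The other events in the timeline have no effect on the limitation period under the stated rules.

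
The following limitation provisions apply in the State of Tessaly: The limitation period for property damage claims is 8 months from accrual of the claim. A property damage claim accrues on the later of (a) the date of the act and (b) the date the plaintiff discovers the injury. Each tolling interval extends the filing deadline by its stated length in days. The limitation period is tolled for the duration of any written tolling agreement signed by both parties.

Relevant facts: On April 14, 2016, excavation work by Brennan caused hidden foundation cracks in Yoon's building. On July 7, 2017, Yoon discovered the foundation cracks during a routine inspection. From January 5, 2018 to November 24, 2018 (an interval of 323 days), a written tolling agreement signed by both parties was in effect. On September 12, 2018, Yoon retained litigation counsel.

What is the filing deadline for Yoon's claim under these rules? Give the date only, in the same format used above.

Because discovery on July 7, 2017 post-dates the April 14, 2016 act, accrual under the later-of rule falls on July 7, 2017.
The untolled deadline — 8 months after July 7, 2017 — is March 7, 2018.
The period was tolled for 323 days by the written tolling agreement (January 5, 2018 to November 24, 2018), pushing the deadline to January 24, 2019.
Nothing else in the chronology tolls or restarts the period.

January 24, 2019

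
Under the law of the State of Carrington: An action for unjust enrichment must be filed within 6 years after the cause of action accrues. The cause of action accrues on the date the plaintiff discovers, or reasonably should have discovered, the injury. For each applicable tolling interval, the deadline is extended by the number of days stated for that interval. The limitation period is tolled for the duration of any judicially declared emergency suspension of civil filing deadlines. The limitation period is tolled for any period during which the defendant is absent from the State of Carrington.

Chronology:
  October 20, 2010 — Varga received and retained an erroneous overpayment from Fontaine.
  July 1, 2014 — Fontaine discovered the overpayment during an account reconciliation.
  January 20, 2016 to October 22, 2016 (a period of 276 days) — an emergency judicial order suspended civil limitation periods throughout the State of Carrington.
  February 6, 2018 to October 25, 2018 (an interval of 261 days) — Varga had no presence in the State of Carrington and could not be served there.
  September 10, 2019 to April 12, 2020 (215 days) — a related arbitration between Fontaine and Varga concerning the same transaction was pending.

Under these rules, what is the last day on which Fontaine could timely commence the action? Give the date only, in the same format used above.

December 20, 2021

The claim did not accrue until Fontaine discovered the injury on July 1, 2014; the October 20, 2010 act date does not start the clock under the stated rule.
Adding the 6 years base period to July 1, 2014 gives a deadline of July 1, 2020, before any tolling.
Because the emergency suspension of filing deadlines ran from January 20, 2016 to October 22, 2016, the deadline is extended by 276 days to April 3, 2021.
The defendant's absence from the jurisdiction from February 6, 2018 to October 25, 2018 tolled the period for 261 days, extending the deadline to December 20, 2021.
No stated provision tolls the period for a pending arbitration, so the interval from September 10, 2019 to April 12, 2020 has no effect on the deadline.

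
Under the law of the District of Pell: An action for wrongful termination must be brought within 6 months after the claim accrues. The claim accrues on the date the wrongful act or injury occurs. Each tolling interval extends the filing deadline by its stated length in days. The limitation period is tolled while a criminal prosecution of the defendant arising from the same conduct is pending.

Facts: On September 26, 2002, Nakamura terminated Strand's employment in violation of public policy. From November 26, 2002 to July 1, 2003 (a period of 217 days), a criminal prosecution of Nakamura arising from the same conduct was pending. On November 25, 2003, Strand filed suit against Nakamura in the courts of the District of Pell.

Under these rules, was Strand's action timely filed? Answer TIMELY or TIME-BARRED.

TIME-BARRED

The claim accrued on September 26, 2002, when the wrongful act occurred.
Adding the 6 months base period to September 26, 2002 gives a deadline of March 26, 2003, before any tolling.
The period was tolled for 217 days by the pending criminal prosecution (November 26, 2002 to July 1, 2003), pushing the deadline to October 29, 2003.
Strand filed on November 25, 2003, after the October 29, 2003 deadline, so the action is time-barred.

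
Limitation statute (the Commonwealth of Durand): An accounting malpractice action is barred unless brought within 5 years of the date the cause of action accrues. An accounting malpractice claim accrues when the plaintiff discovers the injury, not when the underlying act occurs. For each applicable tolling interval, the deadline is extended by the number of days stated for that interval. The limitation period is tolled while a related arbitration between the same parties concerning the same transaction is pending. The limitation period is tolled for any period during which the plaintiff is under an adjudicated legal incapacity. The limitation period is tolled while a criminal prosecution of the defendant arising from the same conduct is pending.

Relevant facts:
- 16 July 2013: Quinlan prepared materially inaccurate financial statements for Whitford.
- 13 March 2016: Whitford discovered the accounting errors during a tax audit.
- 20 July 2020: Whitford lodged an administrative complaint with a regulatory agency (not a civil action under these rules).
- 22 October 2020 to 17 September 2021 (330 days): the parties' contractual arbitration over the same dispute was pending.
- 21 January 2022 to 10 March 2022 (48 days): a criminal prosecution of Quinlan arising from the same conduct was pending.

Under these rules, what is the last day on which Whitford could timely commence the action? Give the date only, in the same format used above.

Under the discovery rule, the claim accrued on 13 March 2016, when Whitford discovered the injury — not on the 16 July 2013 date of the underlying act.
Adding the 5 years base period to 13 March 2016 gives a deadline of 13 March 2021, before any tolling.
The pending related arbitration from 22 October 2020 to 17 September 2021 tolled the period for 330 days, extending the deadline to 6 February 2022.
The pending criminal prosecution from 21 January 2022 to 10 March 2022 tolled the period for 48 days, extending the deadline to 26 March 2022.
Nothing else in the chronology tolls or restarts the period.

26 March 2022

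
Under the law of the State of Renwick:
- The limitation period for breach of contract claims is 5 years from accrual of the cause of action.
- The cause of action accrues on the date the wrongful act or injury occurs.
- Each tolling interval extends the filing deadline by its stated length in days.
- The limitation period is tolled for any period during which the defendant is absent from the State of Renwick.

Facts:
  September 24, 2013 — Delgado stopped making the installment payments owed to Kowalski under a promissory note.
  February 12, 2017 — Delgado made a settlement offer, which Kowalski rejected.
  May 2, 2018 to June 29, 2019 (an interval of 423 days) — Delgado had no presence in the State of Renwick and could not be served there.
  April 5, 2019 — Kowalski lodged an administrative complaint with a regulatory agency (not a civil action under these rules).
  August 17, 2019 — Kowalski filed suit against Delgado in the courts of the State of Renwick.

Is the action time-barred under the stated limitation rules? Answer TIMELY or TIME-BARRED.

TIMELY

The limitation period began to run on September 24, 2013.
5 years from September 24, 2013 is September 24, 2018.
The defendant's absence from the jurisdiction from May 2, 2018 to June 29, 2019 tolled the period for 423 days, extending the deadline to November 21, 2019.
Nothing else in the chronology tolls or restarts the period.
Filing on August 17, 2019 beat the November 21, 2019 deadline — the action is timely.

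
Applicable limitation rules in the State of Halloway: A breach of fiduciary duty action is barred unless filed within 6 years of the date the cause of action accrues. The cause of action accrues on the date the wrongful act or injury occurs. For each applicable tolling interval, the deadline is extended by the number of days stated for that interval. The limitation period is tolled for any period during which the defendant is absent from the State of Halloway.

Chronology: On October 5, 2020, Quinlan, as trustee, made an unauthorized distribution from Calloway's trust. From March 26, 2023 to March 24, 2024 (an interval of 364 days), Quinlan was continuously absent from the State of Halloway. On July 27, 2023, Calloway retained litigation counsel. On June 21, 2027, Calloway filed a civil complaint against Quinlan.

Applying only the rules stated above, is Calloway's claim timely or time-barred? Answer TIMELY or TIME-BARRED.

TIMELY

The limitation period began to run on October 5, 2020.
6 years from October 5, 2020 is October 5, 2026.
Because the defendant's absence from the jurisdiction ran from March 26, 2023 to March 24, 2024, the deadline is extended by 364 days to October 4, 2027.
None of the other events listed affects the running of the period under the stated rules.
Calloway filed on June 21, 2027, before the October 4, 2027 deadline, so the action is timely.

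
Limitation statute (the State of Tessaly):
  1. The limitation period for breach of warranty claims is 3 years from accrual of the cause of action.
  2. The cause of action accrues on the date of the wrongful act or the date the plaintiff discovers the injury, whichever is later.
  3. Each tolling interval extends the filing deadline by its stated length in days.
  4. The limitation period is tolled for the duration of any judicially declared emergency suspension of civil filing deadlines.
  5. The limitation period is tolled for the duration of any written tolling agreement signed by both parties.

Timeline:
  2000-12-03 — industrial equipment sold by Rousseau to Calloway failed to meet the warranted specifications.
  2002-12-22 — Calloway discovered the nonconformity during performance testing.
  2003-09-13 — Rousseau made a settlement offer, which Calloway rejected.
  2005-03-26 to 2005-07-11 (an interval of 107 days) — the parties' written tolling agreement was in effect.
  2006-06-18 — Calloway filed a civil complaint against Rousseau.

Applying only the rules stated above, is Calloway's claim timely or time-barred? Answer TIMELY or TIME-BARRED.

TIME-BARRED

Because discovery on 2002-12-22 post-dates the 2000-12-03 act, accrual under the later-of rule falls on 2002-12-22.
Adding the 3 years base period to 2002-12-22 gives a deadline of 2005-12-22, before any tolling.
The period was tolled for 107 days by the written tolling agreement (2005-03-26 to 2005-07-11), pushing the deadline to 2006-04-08.
The other events in the timeline have no effect on the limitation period under the stated rules.
Calloway filed on 2006-06-18, after the 2006-04-08 deadline, so the action is time-barred.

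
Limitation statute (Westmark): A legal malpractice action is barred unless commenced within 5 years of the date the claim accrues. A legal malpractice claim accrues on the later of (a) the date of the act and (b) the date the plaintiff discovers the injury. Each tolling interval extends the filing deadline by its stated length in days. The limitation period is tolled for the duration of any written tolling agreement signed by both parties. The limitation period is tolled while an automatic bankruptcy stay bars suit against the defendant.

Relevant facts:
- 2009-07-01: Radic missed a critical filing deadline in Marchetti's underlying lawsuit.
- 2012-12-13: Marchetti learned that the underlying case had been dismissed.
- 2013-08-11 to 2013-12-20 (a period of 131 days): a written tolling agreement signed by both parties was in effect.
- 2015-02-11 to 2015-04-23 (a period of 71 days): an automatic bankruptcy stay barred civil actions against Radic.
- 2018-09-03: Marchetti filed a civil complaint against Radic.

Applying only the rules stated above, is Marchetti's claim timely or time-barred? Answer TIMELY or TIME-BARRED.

The claim accrued on 2012-12-13 — the later of the 2009-07-01 act and the 2012-12-13 discovery.
5 years from 2012-12-13 is 2017-12-13.
The period was tolled for 131 days by the written tolling agreement (2013-08-11 to 2013-12-20), pushing the deadline to 2018-04-23.
The period was tolled for 71 days by the automatic bankruptcy stay (2015-02-11 to 2015-04-23), pushing the deadline to 2018-07-03.
Filing on 2018-09-03 missed the 2018-07-03 deadline — the action is time-barred.

TIME-BARRED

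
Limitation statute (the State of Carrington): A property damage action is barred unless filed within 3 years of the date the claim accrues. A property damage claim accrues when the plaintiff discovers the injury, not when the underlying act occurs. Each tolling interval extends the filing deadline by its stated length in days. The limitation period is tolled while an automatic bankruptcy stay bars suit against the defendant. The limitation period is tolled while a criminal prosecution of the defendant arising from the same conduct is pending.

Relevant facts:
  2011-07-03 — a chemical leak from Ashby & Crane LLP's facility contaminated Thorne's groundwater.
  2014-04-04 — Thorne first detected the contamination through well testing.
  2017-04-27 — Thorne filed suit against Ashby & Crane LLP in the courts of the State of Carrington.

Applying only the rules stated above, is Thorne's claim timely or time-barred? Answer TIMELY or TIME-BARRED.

Accrual is tied to discovery, so the period began on 2014-04-04 rather than on 2011-07-03 when the act occurred.
3 years from 2014-04-04 is 2017-04-04.
The 2017-04-27 filing falls after the 2017-04-04 deadline; the claim is time-barred.

TIME-BARRED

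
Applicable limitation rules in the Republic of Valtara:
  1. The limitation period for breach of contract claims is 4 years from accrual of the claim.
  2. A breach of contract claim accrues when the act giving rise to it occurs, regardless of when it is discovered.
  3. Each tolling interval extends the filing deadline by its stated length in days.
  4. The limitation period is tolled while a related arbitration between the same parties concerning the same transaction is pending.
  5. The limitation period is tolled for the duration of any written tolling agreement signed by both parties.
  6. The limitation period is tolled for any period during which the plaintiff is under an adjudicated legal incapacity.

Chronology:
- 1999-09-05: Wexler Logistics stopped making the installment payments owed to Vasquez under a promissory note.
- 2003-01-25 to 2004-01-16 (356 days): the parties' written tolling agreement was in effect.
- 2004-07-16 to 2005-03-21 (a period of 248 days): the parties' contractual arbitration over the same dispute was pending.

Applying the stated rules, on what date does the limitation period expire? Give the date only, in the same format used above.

The claim accrued on 1999-09-05, the date of the act.
Adding the 4 years base period to 1999-09-05 gives a deadline of 2003-09-05, before any tolling.
The period was tolled for 356 days by the written tolling agreement (2003-01-25 to 2004-01-16), pushing the deadline to 2004-08-26.
Because the pending related arbitration ran from 2004-07-16 to 2005-03-21, the deadline is extended by 248 days to 2005-05-01.

2005-05-01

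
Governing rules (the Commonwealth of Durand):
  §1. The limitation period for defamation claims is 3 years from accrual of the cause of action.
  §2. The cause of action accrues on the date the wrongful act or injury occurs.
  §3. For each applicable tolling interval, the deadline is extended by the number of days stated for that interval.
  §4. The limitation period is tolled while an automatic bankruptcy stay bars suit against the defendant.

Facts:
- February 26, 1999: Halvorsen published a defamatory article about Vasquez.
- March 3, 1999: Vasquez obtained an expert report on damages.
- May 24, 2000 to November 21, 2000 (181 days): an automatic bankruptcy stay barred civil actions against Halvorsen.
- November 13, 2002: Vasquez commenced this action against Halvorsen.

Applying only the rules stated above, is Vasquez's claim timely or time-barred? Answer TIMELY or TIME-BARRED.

TIME-BARRED

The cause of action accrued on February 26, 1999, the date of the act.
The untolled deadline — 3 years after February 26, 1999 — is February 26, 2002.
Because the automatic bankruptcy stay ran from May 24, 2000 to November 21, 2000, the deadline is extended by 181 days to August 26, 2002.
The other events in the timeline have no effect on the limitation period under the stated rules.
Filing on November 13, 2002 missed the August 26, 2002 deadline — the action is time-barred.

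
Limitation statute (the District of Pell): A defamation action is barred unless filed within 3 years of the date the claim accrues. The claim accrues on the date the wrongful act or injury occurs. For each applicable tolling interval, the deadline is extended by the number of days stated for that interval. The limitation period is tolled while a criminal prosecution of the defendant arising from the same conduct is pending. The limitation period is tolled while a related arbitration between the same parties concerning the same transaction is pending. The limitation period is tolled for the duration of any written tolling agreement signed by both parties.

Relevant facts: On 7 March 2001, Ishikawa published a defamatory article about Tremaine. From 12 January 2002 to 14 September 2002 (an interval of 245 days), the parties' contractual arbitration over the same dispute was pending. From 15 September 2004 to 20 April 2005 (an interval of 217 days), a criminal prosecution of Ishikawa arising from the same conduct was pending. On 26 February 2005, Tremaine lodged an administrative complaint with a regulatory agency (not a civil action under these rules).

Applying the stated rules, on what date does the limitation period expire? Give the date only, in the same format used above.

12 June 2005

The limitation period began to run on 7 March 2001.
Adding the 3 years base period to 7 March 2001 gives a deadline of 7 March 2004, before any tolling.
The period was tolled for 245 days by the pending related arbitration (12 January 2002 to 14 September 2002), pushing the deadline to 7 November 2004.
The pending criminal prosecution from 15 September 2004 to 20 April 2005 tolled the period for 217 days, extending the deadline to 12 June 2005.
The other events in the timeline have no effect on the limitation period under the stated rules.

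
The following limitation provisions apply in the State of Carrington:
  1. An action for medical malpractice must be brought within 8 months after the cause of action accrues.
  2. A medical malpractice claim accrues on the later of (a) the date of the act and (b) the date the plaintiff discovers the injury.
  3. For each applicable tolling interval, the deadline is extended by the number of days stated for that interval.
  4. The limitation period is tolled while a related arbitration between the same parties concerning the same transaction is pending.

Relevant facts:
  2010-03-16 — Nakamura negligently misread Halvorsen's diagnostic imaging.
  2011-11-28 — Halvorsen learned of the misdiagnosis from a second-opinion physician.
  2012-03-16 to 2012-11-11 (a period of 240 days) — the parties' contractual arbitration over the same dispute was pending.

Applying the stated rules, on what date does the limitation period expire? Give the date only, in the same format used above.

2013-03-25

Taking the later of the act (2010-03-16) and discovery (2011-11-28), the claim accrued on 2011-11-28.
Adding the 8 months base period to 2011-11-28 gives a deadline of 2012-07-28, before any tolling.
The pending related arbitration from 2012-03-16 to 2012-11-11 tolled the period for 240 days, extending the deadline to 2013-03-25.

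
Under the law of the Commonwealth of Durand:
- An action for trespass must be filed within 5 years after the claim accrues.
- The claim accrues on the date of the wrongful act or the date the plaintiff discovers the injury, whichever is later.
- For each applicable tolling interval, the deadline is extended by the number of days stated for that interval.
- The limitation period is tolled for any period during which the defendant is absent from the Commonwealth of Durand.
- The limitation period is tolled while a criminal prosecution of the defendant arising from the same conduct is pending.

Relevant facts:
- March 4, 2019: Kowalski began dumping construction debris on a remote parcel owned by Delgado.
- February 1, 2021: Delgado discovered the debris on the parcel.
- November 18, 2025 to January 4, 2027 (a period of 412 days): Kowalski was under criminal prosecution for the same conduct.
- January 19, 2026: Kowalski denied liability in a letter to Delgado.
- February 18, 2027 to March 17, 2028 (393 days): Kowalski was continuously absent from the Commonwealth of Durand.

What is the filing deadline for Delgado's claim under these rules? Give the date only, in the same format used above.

April 16, 2028

Because discovery on February 1, 2021 post-dates the March 4, 2019 act, accrual under the later-of rule falls on February 1, 2021.
The untolled deadline — 5 years after February 1, 2021 — is February 1, 2026.
Because the pending criminal prosecution ran from November 18, 2025 to January 4, 2027, the deadline is extended by 412 days to March 20, 2027.
The period was tolled for 393 days by the defendant's absence from the jurisdiction (February 18, 2027 to March 17, 2028), pushing the deadline to April 16, 2028.
The other events in the timeline have no effect on the limitation period under the stated rules.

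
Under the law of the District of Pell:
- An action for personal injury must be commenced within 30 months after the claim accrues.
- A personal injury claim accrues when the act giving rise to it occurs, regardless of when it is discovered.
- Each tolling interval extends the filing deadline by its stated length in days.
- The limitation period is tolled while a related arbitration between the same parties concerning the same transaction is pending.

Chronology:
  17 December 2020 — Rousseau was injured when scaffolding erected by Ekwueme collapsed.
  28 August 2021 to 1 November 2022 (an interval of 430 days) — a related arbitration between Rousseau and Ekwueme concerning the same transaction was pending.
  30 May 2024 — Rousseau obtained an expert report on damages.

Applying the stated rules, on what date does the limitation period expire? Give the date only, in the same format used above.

The limitation period began to run on 17 December 2020.
The untolled deadline — 30 months after 17 December 2020 — is 17 June 2023.
The period was tolled for 430 days by the pending related arbitration (28 August 2021 to 1 November 2022), pushing the deadline to 20 August 2024.
Nothing else in the chronology tolls or restarts the period.

20 August 2024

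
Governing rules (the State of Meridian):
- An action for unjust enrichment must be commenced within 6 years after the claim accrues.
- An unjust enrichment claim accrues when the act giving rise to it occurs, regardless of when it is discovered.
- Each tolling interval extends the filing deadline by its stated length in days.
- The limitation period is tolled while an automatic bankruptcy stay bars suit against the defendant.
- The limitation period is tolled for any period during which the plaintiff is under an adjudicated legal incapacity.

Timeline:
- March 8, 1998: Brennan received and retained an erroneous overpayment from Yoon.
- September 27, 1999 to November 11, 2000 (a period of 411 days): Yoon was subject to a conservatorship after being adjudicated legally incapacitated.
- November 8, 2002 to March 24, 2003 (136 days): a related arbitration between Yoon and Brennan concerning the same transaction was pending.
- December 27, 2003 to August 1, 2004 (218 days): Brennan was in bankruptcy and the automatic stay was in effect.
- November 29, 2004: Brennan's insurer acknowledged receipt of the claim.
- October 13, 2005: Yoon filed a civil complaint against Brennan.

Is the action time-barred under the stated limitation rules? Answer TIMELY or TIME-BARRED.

TIMELY

The limitation period began to run on March 8, 1998.
Adding the 6 years base period to March 8, 1998 gives a deadline of March 8, 2004, before any tolling.
Because the plaintiff's legal incapacity ran from September 27, 1999 to November 11, 2000, the deadline is extended by 411 days to April 23, 2005.
The automatic bankruptcy stay from December 27, 2003 to August 1, 2004 tolled the period for 218 days, extending the deadline to November 27, 2005.
The pending related arbitration from November 8, 2002 to March 24, 2003 does not toll the period, because no stated rule makes a pending arbitration a tolling event.
None of the other events listed affects the running of the period under the stated rules.
Filing on October 13, 2005 beat the November 27, 2005 deadline — the action is timely.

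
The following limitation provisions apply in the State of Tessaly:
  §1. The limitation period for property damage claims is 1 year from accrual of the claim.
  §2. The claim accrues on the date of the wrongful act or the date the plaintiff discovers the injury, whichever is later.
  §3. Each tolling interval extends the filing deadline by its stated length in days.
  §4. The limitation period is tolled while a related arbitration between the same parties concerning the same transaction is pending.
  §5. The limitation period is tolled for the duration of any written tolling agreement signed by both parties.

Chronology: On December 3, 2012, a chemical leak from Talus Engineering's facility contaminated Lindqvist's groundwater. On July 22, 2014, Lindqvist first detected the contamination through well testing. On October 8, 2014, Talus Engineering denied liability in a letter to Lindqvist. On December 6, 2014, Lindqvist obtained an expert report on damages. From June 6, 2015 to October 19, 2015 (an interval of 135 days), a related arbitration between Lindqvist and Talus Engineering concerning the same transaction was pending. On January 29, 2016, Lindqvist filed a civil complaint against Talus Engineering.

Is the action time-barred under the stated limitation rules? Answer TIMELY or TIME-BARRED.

TIME-BARRED

Taking the later of the act (December 3, 2012) and discovery (July 22, 2014), the claim accrued on July 22, 2014.
The untolled deadline — 1 year after July 22, 2014 — is July 22, 2015.
The pending related arbitration from June 6, 2015 to October 19, 2015 tolled the period for 135 days, extending the deadline to December 4, 2015.
The other events in the timeline have no effect on the limitation period under the stated rules.
Lindqvist filed on January 29, 2016, after the December 4, 2015 deadline, so the action is time-barred.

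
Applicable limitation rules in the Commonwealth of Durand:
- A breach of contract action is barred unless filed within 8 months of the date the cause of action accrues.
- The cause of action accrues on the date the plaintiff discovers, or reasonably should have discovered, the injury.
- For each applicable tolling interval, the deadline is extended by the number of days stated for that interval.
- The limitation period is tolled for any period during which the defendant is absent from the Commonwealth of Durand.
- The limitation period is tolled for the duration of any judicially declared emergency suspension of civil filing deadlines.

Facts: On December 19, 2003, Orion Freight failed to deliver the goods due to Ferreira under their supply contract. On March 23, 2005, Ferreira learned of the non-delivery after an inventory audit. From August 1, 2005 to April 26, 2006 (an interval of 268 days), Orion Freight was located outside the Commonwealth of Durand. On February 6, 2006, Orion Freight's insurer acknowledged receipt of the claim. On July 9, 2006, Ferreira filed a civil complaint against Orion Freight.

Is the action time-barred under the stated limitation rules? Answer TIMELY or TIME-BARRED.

TIMELY

Accrual is tied to discovery, so the period began on March 23, 2005 rather than on December 19, 2003 when the act occurred.
The untolled deadline — 8 months after March 23, 2005 — is November 23, 2005.
The defendant's absence from the jurisdiction from August 1, 2005 to April 26, 2006 tolled the period for 268 days, extending the deadline to August 18, 2006.
None of the other events listed affects the running of the period under the stated rules.
The July 9, 2006 filing precedes the August 18, 2006 deadline; the claim is timely.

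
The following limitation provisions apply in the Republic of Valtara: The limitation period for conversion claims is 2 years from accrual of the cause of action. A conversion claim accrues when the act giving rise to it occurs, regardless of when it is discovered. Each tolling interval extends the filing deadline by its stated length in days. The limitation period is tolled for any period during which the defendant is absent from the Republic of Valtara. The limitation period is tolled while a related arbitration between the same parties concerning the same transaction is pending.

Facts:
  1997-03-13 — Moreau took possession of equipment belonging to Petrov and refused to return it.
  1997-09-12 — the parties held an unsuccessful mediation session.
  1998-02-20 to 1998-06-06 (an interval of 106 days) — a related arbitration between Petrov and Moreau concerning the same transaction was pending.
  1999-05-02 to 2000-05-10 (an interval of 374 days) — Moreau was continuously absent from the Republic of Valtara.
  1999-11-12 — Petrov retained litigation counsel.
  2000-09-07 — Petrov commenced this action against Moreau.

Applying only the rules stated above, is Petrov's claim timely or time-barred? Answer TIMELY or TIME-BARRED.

The limitation period began to run on 1997-03-13.
2 years from 1997-03-13 is 1999-03-13.
Because the pending related arbitration ran from 1998-02-20 to 1998-06-06, the deadline is extended by 106 days to 1999-06-27.
The period was tolled for 374 days by the defendant's absence from the jurisdiction (1999-05-02 to 2000-05-10), pushing the deadline to 2000-07-05.
None of the other events listed affects the running of the period under the stated rules.
The 2000-09-07 filing falls after the 2000-07-05 deadline; the claim is time-barred.

TIME-BARRED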